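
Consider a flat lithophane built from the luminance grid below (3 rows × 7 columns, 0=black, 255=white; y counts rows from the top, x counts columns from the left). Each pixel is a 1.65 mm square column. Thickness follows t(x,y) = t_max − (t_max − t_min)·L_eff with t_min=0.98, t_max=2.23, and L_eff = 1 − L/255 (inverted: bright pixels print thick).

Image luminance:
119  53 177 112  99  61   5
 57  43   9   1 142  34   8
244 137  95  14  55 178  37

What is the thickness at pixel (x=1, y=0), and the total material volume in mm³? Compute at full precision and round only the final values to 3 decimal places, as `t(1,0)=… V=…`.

t(1,0)=1.240 V=78.450

span = t_max - t_min = 2.23 - 0.98 = 1.250
L(1,0) = 53, L_eff = 1 - 53/255 = 0.792157 (inverted)
t(1,0) = 2.23 - 1.250·0.792157 = 1.240
Σt over all 3·7 pixels = 24493/850 ≈ 28.8152941
V = pitch²·Σt = 1.65²·24493/850 = 78.450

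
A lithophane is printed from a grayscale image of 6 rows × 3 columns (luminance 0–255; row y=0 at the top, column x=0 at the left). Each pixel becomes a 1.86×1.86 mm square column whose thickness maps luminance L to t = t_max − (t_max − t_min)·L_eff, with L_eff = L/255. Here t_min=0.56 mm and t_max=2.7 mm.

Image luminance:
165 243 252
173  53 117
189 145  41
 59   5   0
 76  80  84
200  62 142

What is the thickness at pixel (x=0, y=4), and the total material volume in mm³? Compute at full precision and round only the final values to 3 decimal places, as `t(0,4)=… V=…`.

t(0,4)=2.062 V=107.573

span = t_max - t_min = 2.7 - 0.56 = 2.140
L(0,4) = 76, L_eff = 76/255 = 0.298039
t(0,4) = 2.7 - 2.140·0.298039 = 2.062
Σt over all 6·3 pixels = 198224/6375 ≈ 31.0939608
V = pitch²·Σt = 1.86²·198224/6375 = 107.573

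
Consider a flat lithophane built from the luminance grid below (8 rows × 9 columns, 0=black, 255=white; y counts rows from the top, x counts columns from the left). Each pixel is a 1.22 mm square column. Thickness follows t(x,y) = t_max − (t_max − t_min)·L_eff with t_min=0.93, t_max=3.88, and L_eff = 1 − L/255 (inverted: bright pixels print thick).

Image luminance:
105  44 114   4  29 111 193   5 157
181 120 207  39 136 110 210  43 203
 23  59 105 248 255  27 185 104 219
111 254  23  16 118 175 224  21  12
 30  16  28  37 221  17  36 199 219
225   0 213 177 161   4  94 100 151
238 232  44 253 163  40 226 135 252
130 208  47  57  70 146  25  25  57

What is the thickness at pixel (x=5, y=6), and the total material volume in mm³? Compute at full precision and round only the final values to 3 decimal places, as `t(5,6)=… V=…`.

span = t_max - t_min = 3.88 - 0.93 = 2.950
L(5,6) = 40, L_eff = 1 - 40/255 = 0.843137 (inverted)
t(5,6) = 3.88 - 2.950·0.843137 = 1.393
Σt over all 8·9 pixels = 164.9
V = pitch²·Σt = 1.22²·164.9 = 245.437

t(5,6)=1.393 V=245.437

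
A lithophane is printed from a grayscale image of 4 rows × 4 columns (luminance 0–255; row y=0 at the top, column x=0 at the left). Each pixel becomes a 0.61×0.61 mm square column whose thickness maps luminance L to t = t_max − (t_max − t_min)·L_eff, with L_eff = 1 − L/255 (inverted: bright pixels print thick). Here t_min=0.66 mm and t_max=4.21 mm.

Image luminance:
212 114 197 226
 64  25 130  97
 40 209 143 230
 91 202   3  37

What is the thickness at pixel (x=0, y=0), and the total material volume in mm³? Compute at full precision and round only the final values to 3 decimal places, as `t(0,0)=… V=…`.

t(0,0)=3.611 V=14.393

span = t_max - t_min = 4.21 - 0.66 = 3.550
L(0,0) = 212, L_eff = 1 - 212/255 = 0.168627 (inverted)
t(0,0) = 4.21 - 3.550·0.168627 = 3.611
Σt over all 4·4 pixels = 49319/1275 ≈ 38.6815686
V = pitch²·Σt = 0.61²·49319/1275 = 14.393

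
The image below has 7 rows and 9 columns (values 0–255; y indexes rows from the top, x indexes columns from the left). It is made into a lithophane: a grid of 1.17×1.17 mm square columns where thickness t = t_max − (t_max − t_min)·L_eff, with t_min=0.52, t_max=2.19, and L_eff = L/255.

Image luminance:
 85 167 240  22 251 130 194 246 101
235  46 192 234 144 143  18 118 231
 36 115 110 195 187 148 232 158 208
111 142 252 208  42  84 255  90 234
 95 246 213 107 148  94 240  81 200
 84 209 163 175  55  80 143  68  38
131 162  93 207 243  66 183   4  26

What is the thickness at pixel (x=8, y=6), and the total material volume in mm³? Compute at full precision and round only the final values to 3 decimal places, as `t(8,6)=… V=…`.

span = t_max - t_min = 2.19 - 0.52 = 1.670
L(8,6) = 26, L_eff = 26/255 = 0.101961
t(8,6) = 2.19 - 1.670·0.101961 = 2.020
Σt over all 7·9 pixels = 1988849/25500 ≈ 77.9940784
V = pitch²·Σt = 1.17²·1988849/25500 = 106.766

t(8,6)=2.020 V=106.766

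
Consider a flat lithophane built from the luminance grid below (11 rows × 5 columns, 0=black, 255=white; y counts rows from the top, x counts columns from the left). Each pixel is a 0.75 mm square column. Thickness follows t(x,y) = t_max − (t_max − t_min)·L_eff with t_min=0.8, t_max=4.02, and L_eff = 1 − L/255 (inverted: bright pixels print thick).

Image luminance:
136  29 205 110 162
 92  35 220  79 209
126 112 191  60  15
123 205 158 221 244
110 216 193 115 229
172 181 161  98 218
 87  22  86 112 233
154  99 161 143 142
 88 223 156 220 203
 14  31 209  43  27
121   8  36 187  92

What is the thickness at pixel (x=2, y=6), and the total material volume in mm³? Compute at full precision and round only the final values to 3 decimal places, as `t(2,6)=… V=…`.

t(2,6)=1.886 V=76.758

span = t_max - t_min = 4.02 - 0.8 = 3.220
L(2,6) = 86, L_eff = 1 - 86/255 = 0.662745 (inverted)
t(2,6) = 4.02 - 3.220·0.662745 = 1.886
Σt over all 11·5 pixels = 869921/6375 ≈ 136.4581961
V = pitch²·Σt = 0.75²·869921/6375 = 76.758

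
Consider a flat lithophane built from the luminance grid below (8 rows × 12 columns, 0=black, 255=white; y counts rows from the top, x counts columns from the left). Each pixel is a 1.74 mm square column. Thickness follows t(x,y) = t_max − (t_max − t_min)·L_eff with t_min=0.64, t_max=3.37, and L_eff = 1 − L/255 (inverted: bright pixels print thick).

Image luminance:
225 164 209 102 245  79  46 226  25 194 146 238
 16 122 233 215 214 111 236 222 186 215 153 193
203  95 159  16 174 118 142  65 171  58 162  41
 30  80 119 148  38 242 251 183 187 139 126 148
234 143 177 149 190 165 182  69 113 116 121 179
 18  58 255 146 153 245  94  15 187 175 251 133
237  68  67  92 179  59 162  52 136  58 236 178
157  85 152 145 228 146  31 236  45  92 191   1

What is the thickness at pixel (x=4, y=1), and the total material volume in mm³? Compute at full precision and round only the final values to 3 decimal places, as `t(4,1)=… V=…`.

t(4,1)=2.931 V=630.432

span = t_max - t_min = 3.37 - 0.64 = 2.730
L(4,1) = 214, L_eff = 1 - 214/255 = 0.160784 (inverted)
t(4,1) = 3.37 - 2.730·0.160784 = 2.931
Σt over all 8·12 pixels = 1769941/8500 ≈ 208.2283529
V = pitch²·Σt = 1.74²·1769941/8500 = 630.432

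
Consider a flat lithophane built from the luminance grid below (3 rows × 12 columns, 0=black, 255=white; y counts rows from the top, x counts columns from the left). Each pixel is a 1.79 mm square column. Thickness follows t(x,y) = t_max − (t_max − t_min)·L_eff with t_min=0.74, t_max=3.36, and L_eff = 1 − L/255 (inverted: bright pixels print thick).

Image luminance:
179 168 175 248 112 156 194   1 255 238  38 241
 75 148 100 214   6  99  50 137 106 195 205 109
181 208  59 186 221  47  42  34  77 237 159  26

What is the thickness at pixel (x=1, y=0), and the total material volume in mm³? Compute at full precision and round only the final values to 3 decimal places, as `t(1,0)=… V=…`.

span = t_max - t_min = 3.36 - 0.74 = 2.620
L(1,0) = 168, L_eff = 1 - 168/255 = 0.341176 (inverted)
t(1,0) = 3.36 - 2.620·0.341176 = 2.466
Σt over all 3·12 pixels = 164161/2125 ≈ 77.2522353
V = pitch²·Σt = 1.79²·164161/2125 = 247.524

t(1,0)=2.466 V=247.524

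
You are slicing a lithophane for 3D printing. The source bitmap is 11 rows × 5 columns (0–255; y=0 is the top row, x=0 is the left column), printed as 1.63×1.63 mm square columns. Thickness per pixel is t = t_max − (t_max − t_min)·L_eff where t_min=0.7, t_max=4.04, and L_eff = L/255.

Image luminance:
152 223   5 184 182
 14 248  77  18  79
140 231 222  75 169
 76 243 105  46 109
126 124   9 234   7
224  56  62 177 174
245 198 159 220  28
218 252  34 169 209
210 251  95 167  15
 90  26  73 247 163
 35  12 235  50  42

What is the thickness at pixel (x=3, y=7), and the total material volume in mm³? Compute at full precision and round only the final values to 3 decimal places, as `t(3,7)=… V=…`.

span = t_max - t_min = 4.04 - 0.7 = 3.340
L(3,7) = 169, L_eff = 169/255 = 0.662745
t(3,7) = 4.04 - 3.340·0.662745 = 1.826
Σt over all 11·5 pixels = 812486/6375 ≈ 127.4487843
V = pitch²·Σt = 1.63²·812486/6375 = 338.619

t(3,7)=1.826 V=338.619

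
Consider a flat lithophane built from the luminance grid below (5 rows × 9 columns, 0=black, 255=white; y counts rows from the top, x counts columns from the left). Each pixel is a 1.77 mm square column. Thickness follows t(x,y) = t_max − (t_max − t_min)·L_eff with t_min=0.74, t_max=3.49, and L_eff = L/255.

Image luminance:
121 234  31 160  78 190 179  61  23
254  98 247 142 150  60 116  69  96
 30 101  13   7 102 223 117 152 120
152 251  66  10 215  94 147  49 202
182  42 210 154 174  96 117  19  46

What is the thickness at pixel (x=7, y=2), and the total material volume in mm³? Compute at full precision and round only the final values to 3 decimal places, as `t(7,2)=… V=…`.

t(7,2)=1.851 V=309.577

span = t_max - t_min = 3.49 - 0.74 = 2.750
L(7,2) = 152, L_eff = 152/255 = 0.596078
t(7,2) = 3.49 - 2.750·0.596078 = 1.851
Σt over all 5·9 pixels = 33597/340 ≈ 98.8147059
V = pitch²·Σt = 1.77²·33597/340 = 309.577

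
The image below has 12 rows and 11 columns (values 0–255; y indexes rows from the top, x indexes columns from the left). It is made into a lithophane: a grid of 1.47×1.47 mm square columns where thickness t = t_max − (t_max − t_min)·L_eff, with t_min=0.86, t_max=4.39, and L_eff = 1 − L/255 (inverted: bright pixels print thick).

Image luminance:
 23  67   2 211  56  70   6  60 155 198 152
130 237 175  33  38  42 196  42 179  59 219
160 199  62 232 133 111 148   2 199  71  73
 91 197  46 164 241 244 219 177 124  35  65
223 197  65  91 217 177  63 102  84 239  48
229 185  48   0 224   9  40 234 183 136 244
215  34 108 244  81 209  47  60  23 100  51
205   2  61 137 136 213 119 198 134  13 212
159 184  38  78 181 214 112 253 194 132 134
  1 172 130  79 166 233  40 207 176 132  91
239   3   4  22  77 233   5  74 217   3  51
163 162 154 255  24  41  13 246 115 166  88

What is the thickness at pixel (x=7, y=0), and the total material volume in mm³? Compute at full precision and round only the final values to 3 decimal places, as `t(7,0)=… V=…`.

span = t_max - t_min = 4.39 - 0.86 = 3.530
L(7,0) = 60, L_eff = 1 - 60/255 = 0.764706 (inverted)
t(7,0) = 4.39 - 3.530·0.764706 = 1.691
Σt over all 12·11 pixels = 2174873/6375 ≈ 341.1565490
V = pitch²·Σt = 1.47²·2174873/6375 = 737.205

t(7,0)=1.691 V=737.205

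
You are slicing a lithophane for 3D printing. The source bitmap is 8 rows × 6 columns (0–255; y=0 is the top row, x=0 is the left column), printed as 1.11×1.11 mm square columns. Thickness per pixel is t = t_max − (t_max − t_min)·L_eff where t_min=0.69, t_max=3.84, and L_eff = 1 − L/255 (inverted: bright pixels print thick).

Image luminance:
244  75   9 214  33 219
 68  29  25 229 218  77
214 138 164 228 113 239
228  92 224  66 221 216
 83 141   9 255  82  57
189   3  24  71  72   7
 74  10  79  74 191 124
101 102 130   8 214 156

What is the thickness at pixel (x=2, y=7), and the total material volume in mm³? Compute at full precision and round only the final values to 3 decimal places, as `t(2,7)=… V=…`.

span = t_max - t_min = 3.84 - 0.69 = 3.150
L(2,7) = 130, L_eff = 1 - 130/255 = 0.490196 (inverted)
t(2,7) = 3.84 - 3.150·0.490196 = 2.296
Σt over all 8·6 pixels = 178923/1700 ≈ 105.2488235
V = pitch²·Σt = 1.11²·178923/1700 = 129.677

t(2,7)=2.296 V=129.677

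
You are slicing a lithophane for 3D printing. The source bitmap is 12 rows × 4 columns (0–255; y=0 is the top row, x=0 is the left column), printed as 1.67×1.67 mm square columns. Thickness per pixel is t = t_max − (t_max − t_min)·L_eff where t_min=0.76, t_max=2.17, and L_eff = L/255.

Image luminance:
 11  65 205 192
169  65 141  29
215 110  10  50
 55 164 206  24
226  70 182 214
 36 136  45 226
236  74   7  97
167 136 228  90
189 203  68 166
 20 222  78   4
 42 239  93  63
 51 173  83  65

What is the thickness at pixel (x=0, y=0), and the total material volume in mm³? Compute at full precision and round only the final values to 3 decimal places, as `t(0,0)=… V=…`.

t(0,0)=2.109 V=203.518

span = t_max - t_min = 2.17 - 0.76 = 1.410
L(0,0) = 11, L_eff = 11/255 = 0.043137
t(0,0) = 2.17 - 1.410·0.043137 = 2.109
Σt over all 12·4 pixels = 31014/425 ≈ 72.9741176
V = pitch²·Σt = 1.67²·31014/425 = 203.518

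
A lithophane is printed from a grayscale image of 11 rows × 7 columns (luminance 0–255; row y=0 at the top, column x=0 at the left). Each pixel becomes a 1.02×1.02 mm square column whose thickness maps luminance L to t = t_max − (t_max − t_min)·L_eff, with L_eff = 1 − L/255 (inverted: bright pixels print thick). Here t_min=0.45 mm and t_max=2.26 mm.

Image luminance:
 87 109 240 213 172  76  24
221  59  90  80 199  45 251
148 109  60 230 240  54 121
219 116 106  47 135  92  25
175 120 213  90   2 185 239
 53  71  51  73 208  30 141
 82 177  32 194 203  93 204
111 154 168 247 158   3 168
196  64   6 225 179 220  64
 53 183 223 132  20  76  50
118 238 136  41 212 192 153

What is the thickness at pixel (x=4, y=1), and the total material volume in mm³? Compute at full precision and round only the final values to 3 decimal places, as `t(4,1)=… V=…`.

t(4,1)=1.863 V=109.854

span = t_max - t_min = 2.26 - 0.45 = 1.810
L(4,1) = 199, L_eff = 1 - 199/255 = 0.219608 (inverted)
t(4,1) = 2.26 - 1.810·0.219608 = 1.863
Σt over all 11·7 pixels = 2692489/25500 ≈ 105.5878039
V = pitch²·Σt = 1.02²·2692489/25500 = 109.854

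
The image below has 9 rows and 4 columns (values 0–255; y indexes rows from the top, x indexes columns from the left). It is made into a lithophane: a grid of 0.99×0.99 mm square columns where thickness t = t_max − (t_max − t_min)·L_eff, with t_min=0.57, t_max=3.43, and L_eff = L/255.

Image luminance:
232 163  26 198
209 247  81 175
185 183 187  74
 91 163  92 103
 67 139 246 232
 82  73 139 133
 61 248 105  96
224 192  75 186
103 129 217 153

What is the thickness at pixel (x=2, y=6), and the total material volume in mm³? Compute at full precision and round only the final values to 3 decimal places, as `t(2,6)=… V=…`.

span = t_max - t_min = 3.43 - 0.57 = 2.860
L(2,6) = 105, L_eff = 105/255 = 0.411765
t(2,6) = 3.43 - 2.860·0.411765 = 2.252
Σt over all 9·4 pixels = 815183/12750 ≈ 63.9359216
V = pitch²·Σt = 0.99²·815183/12750 = 62.664

t(2,6)=2.252 V=62.664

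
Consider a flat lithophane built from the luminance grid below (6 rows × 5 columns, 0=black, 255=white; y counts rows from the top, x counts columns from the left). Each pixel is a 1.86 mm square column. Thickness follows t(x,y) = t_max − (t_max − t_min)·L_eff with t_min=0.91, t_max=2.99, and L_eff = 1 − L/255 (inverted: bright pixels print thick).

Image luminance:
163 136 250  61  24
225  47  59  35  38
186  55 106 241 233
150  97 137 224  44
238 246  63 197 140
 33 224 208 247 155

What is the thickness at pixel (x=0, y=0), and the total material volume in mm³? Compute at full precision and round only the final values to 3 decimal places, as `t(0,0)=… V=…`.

span = t_max - t_min = 2.99 - 0.91 = 2.080
L(0,0) = 163, L_eff = 1 - 163/255 = 0.360784 (inverted)
t(0,0) = 2.99 - 2.080·0.360784 = 2.240
Σt over all 6·5 pixels = 791323/12750 ≈ 62.0645490
V = pitch²·Σt = 1.86²·791323/12750 = 214.719

t(0,0)=2.240 V=214.719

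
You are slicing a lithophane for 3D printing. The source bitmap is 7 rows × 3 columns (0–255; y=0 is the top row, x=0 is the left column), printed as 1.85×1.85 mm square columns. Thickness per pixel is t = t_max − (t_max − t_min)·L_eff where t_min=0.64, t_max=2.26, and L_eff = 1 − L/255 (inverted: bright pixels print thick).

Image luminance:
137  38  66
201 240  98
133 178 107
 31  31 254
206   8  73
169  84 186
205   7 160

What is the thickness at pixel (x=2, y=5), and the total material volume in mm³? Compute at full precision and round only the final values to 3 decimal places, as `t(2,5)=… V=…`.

t(2,5)=1.822 V=102.791

span = t_max - t_min = 2.26 - 0.64 = 1.620
L(2,5) = 186, L_eff = 1 - 186/255 = 0.270588 (inverted)
t(2,5) = 2.26 - 1.620·0.270588 = 1.822
Σt over all 7·3 pixels = 63822/2125 ≈ 30.0338824
V = pitch²·Σt = 1.85²·63822/2125 = 102.791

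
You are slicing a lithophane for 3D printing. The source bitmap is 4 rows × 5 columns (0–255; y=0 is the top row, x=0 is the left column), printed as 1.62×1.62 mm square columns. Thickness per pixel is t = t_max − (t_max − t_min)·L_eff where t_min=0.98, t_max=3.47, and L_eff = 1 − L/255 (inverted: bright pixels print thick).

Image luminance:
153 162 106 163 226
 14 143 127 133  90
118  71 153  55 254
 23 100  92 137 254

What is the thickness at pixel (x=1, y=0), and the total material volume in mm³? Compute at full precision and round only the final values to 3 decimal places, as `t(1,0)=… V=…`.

t(1,0)=2.562 V=117.401

span = t_max - t_min = 3.47 - 0.98 = 2.490
L(1,0) = 162, L_eff = 1 - 162/255 = 0.364706 (inverted)
t(1,0) = 3.47 - 2.490·0.364706 = 2.562
Σt over all 4·5 pixels = 190121/4250 ≈ 44.7343529
V = pitch²·Σt = 1.62²·190121/4250 = 117.401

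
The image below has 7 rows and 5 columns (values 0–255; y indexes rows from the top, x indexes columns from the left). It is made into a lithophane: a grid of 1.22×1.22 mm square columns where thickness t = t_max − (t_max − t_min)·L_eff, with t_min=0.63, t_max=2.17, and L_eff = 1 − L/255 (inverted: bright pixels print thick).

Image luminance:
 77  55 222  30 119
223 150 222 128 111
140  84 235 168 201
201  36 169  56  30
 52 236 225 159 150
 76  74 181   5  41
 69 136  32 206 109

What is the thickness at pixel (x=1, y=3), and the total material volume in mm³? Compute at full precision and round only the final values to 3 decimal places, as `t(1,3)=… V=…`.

t(1,3)=0.847 V=72.442

span = t_max - t_min = 2.17 - 0.63 = 1.540
L(1,3) = 36, L_eff = 1 - 36/255 = 0.858824 (inverted)
t(1,3) = 2.17 - 1.540·0.858824 = 0.847
Σt over all 7·5 pixels = 1241107/25500 ≈ 48.6708627
V = pitch²·Σt = 1.22²·1241107/25500 = 72.442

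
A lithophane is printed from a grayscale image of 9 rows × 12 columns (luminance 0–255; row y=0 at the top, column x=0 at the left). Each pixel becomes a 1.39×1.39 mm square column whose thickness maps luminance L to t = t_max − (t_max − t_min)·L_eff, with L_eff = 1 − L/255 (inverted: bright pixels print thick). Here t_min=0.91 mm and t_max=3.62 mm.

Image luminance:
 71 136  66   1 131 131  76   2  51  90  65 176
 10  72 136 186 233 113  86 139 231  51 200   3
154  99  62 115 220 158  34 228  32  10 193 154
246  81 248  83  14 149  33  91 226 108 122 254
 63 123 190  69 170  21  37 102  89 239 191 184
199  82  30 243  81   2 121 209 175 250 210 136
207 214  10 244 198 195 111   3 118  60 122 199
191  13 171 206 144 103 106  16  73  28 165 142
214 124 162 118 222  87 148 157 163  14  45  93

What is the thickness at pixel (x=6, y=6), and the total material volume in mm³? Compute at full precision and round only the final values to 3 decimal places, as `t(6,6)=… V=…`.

t(6,6)=2.090 V=464.458

span = t_max - t_min = 3.62 - 0.91 = 2.710
L(6,6) = 111, L_eff = 1 - 111/255 = 0.564706 (inverted)
t(6,6) = 3.62 - 2.710·0.564706 = 2.090
Σt over all 9·12 pixels = 1532488/6375 ≈ 240.3902745
V = pitch²·Σt = 1.39²·1532488/6375 = 464.458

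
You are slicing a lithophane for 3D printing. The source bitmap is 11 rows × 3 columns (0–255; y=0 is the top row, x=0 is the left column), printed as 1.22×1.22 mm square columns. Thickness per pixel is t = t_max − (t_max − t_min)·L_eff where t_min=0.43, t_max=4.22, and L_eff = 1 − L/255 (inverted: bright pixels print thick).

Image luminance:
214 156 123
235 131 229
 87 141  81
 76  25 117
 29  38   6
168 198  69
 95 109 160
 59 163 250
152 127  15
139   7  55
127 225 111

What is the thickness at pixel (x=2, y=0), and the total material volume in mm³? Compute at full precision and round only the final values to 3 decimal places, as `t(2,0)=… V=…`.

t(2,0)=2.258 V=107.771

span = t_max - t_min = 4.22 - 0.43 = 3.790
L(2,0) = 123, L_eff = 1 - 123/255 = 0.517647 (inverted)
t(2,0) = 4.22 - 3.790·0.517647 = 2.258
Σt over all 11·3 pixels = 461597/6375 ≈ 72.4073725
V = pitch²·Σt = 1.22²·461597/6375 = 107.771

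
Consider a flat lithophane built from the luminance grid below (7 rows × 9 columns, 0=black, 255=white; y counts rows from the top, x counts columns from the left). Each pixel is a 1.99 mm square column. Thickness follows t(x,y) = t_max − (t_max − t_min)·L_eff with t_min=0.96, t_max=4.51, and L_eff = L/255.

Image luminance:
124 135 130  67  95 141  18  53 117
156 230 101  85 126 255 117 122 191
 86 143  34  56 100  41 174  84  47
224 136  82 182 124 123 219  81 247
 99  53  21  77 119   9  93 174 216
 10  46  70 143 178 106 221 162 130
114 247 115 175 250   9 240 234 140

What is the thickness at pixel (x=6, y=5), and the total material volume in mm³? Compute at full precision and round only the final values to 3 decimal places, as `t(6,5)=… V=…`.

span = t_max - t_min = 4.51 - 0.96 = 3.550
L(6,5) = 221, L_eff = 221/255 = 0.866667
t(6,5) = 4.51 - 3.550·0.866667 = 1.433
Σt over all 7·9 pixels = 222094/1275 ≈ 174.1913725
V = pitch²·Σt = 1.99²·222094/1275 = 689.815

t(6,5)=1.433 V=689.815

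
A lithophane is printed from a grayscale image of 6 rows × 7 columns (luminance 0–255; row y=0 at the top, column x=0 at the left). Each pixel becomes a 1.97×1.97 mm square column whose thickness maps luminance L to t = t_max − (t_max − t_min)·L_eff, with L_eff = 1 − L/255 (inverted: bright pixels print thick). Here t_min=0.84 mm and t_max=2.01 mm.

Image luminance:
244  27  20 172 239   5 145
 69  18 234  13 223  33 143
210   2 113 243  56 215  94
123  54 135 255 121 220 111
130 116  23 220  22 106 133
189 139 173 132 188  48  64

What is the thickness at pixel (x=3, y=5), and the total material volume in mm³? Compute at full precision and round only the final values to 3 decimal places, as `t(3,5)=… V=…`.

span = t_max - t_min = 2.01 - 0.84 = 1.170
L(3,5) = 132, L_eff = 1 - 132/255 = 0.482353 (inverted)
t(3,5) = 2.01 - 1.170·0.482353 = 1.446
Σt over all 6·7 pixels = 25173/425 ≈ 59.2305882
V = pitch²·Σt = 1.97²·25173/425 = 229.868

t(3,5)=1.446 V=229.868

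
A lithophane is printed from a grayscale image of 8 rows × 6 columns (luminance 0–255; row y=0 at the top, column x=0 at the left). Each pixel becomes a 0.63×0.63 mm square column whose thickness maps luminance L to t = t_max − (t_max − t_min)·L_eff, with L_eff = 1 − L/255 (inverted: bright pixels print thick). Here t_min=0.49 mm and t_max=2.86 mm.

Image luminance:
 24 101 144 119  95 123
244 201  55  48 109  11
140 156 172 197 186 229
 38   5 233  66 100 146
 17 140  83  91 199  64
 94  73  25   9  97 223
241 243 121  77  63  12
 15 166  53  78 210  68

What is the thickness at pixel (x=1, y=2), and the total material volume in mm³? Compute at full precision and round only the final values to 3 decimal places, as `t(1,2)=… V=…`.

t(1,2)=1.940 V=29.270

span = t_max - t_min = 2.86 - 0.49 = 2.370
L(1,2) = 156, L_eff = 1 - 156/255 = 0.388235 (inverted)
t(1,2) = 2.86 - 2.370·0.388235 = 1.940
Σt over all 8·6 pixels = 156709/2125 ≈ 73.7454118
V = pitch²·Σt = 0.63²·156709/2125 = 29.270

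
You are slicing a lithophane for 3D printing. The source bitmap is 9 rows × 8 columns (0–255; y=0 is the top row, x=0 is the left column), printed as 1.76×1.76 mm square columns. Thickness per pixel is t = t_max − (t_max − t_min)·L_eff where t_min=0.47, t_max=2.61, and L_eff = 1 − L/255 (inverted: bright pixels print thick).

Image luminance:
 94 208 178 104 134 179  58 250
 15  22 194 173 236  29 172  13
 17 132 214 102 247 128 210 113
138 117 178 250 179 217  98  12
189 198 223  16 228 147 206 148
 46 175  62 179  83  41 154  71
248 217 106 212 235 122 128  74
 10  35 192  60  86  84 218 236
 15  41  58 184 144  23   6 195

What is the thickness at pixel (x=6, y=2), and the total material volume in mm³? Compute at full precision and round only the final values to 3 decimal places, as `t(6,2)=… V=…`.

span = t_max - t_min = 2.61 - 0.47 = 2.140
L(6,2) = 210, L_eff = 1 - 210/255 = 0.176471 (inverted)
t(6,2) = 2.61 - 2.140·0.176471 = 2.232
Σt over all 9·8 pixels = 724301/6375 ≈ 113.6158431
V = pitch²·Σt = 1.76²·724301/6375 = 351.936

t(6,2)=2.232 V=351.936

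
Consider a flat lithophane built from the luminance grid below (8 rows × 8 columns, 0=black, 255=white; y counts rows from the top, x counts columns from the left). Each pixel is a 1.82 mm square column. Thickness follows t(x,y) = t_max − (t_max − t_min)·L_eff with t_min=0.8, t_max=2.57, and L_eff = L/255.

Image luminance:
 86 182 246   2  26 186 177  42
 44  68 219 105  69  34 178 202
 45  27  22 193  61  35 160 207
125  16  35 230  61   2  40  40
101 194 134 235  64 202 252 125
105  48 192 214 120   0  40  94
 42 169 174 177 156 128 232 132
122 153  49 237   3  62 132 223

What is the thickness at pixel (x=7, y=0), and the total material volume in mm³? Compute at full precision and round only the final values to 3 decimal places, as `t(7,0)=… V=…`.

span = t_max - t_min = 2.57 - 0.8 = 1.770
L(7,0) = 42, L_eff = 42/255 = 0.164706
t(7,0) = 2.57 - 1.770·0.164706 = 2.278
Σt over all 8·8 pixels = 239249/2125 ≈ 112.5877647
V = pitch²·Σt = 1.82²·239249/2125 = 372.936

t(7,0)=2.278 V=372.936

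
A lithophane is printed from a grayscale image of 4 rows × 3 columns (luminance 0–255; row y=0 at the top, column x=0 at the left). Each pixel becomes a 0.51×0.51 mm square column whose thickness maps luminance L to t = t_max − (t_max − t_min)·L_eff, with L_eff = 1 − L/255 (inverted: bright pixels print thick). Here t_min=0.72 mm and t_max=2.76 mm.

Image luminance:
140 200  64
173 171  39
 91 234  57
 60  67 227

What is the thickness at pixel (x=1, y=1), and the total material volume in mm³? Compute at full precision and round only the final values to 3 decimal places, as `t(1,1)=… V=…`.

span = t_max - t_min = 2.76 - 0.72 = 2.040
L(1,1) = 171, L_eff = 1 - 171/255 = 0.329412 (inverted)
t(1,1) = 2.76 - 2.040·0.329412 = 2.088
Σt over all 4·3 pixels = 20.824
V = pitch²·Σt = 0.51²·20.824 = 5.416

t(1,1)=2.088 V=5.416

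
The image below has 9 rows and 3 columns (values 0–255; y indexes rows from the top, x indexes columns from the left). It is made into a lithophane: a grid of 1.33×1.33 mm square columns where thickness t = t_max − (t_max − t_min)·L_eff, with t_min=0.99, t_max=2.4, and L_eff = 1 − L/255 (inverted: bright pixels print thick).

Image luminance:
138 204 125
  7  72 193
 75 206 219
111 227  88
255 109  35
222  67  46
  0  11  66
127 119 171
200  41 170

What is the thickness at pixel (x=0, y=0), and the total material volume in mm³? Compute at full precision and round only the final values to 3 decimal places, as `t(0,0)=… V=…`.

span = t_max - t_min = 2.4 - 0.99 = 1.410
L(0,0) = 138, L_eff = 1 - 138/255 = 0.458824 (inverted)
t(0,0) = 2.4 - 1.410·0.458824 = 1.753
Σt over all 9·3 pixels = 382493/8500 ≈ 44.9991765
V = pitch²·Σt = 1.33²·382493/8500 = 79.599

t(0,0)=1.753 V=79.599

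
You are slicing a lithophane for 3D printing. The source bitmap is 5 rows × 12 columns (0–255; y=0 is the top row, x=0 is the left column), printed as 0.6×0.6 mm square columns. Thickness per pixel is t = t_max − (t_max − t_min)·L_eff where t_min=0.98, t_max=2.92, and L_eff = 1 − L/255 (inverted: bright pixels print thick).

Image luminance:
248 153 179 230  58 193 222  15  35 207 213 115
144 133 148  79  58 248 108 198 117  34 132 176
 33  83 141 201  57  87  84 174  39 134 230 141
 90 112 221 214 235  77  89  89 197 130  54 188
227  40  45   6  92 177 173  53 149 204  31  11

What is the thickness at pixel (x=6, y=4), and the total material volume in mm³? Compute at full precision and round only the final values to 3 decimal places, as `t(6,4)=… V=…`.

span = t_max - t_min = 2.92 - 0.98 = 1.940
L(6,4) = 173, L_eff = 1 - 173/255 = 0.321569 (inverted)
t(6,4) = 2.92 - 1.940·0.321569 = 2.296
Σt over all 5·12 pixels = 1501547/12750 ≈ 117.7683922
V = pitch²·Σt = 0.6²·1501547/12750 = 42.397

t(6,4)=2.296 V=42.397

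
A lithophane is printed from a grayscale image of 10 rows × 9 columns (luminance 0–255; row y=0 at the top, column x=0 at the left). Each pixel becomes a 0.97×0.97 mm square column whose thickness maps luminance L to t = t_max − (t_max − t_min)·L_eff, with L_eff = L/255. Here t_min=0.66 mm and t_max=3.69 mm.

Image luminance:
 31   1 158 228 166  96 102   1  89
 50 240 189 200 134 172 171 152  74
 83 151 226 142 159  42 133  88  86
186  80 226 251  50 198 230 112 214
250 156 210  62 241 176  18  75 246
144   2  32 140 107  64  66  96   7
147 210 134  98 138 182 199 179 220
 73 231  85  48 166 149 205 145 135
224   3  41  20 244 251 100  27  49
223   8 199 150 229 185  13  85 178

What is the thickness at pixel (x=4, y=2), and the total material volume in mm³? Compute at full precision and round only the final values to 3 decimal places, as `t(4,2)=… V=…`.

span = t_max - t_min = 3.69 - 0.66 = 3.030
L(4,2) = 159, L_eff = 159/255 = 0.623529
t(4,2) = 3.69 - 3.030·0.623529 = 1.801
Σt over all 10·9 pixels = 806637/4250 ≈ 189.7969412
V = pitch²·Σt = 0.97²·806637/4250 = 178.580

t(4,2)=1.801 V=178.580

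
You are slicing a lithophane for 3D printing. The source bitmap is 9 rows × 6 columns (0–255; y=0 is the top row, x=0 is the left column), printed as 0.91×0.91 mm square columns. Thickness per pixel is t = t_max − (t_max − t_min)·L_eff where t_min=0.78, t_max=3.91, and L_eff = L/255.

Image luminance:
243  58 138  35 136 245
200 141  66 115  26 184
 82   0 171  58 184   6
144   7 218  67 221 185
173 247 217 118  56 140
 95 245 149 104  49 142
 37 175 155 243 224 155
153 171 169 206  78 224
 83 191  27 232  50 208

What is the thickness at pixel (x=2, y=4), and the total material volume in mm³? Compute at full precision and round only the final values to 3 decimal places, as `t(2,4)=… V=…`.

t(2,4)=1.246 V=99.160

span = t_max - t_min = 3.91 - 0.78 = 3.130
L(2,4) = 217, L_eff = 217/255 = 0.850980
t(2,4) = 3.91 - 3.130·0.850980 = 1.246
Σt over all 9·6 pixels = 119.744
V = pitch²·Σt = 0.91²·119.744 = 99.160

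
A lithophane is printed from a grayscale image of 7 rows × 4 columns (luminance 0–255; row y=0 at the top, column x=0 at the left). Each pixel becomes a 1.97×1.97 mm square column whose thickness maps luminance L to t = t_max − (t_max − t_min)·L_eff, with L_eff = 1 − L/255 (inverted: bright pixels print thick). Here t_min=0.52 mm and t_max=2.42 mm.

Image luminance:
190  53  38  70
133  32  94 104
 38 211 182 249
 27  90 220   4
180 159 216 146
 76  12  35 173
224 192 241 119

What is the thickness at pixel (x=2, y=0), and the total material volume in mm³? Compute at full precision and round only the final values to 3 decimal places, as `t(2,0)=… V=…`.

t(2,0)=0.803 V=157.945

span = t_max - t_min = 2.42 - 0.52 = 1.900
L(2,0) = 38, L_eff = 1 - 38/255 = 0.850980 (inverted)
t(2,0) = 2.42 - 1.900·0.850980 = 0.803
Σt over all 7·4 pixels = 10378/255 ≈ 40.6980392
V = pitch²·Σt = 1.97²·10378/255 = 157.945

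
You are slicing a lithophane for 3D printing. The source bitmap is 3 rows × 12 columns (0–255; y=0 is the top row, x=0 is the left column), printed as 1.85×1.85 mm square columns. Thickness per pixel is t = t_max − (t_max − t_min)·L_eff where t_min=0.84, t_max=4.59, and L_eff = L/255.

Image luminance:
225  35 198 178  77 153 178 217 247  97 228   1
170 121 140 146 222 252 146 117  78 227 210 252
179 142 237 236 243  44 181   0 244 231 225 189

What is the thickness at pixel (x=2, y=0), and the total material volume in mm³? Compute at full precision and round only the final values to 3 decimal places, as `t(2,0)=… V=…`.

t(2,0)=1.678 V=260.227

span = t_max - t_min = 4.59 - 0.84 = 3.750
L(2,0) = 198, L_eff = 198/255 = 0.776471
t(2,0) = 4.59 - 3.750·0.776471 = 1.678
Σt over all 3·12 pixels = 64629/850 ≈ 76.0341176
V = pitch²·Σt = 1.85²·64629/850 = 260.227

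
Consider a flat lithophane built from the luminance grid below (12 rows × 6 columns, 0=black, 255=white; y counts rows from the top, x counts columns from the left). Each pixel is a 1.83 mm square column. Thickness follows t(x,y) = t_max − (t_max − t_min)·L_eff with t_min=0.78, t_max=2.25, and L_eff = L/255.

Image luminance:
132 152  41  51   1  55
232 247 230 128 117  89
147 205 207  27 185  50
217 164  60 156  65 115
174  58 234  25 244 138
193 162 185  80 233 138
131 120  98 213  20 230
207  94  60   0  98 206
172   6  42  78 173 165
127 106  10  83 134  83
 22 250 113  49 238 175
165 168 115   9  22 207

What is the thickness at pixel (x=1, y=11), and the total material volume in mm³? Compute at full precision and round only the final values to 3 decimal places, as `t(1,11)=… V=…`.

t(1,11)=1.282 V=366.341

span = t_max - t_min = 2.25 - 0.78 = 1.470
L(1,11) = 168, L_eff = 168/255 = 0.658824
t(1,11) = 2.25 - 1.470·0.658824 = 1.282
Σt over all 12·6 pixels = 464913/4250 ≈ 109.3912941
V = pitch²·Σt = 1.83²·464913/4250 = 366.341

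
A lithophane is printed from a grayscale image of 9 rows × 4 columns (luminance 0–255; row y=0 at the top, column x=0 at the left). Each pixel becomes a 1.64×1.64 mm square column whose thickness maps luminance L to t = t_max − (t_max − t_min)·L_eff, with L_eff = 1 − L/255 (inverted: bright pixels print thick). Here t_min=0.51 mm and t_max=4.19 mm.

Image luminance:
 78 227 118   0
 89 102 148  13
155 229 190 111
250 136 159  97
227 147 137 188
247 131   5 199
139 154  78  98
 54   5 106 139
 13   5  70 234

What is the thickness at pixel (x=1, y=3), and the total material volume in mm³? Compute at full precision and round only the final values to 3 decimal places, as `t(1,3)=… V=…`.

t(1,3)=2.473 V=223.193

span = t_max - t_min = 4.19 - 0.51 = 3.680
L(1,3) = 136, L_eff = 1 - 136/255 = 0.466667 (inverted)
t(1,3) = 4.19 - 3.680·0.466667 = 2.473
Σt over all 9·4 pixels = 529021/6375 ≈ 82.9836863
V = pitch²·Σt = 1.64²·529021/6375 = 223.193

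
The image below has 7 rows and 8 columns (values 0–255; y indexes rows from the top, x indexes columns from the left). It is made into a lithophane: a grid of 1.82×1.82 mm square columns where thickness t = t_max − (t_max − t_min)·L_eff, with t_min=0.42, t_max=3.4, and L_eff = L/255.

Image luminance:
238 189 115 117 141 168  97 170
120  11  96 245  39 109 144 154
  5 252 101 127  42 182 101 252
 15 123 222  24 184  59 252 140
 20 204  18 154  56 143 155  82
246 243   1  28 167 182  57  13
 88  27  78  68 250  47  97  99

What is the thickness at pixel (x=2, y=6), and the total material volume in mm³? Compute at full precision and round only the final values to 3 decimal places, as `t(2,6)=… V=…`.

t(2,6)=2.488 V=369.120

span = t_max - t_min = 3.4 - 0.42 = 2.980
L(2,6) = 78, L_eff = 78/255 = 0.305882
t(2,6) = 3.4 - 2.980·0.305882 = 2.488
Σt over all 7·8 pixels = 1420807/12750 ≈ 111.4358431
V = pitch²·Σt = 1.82²·1420807/12750 = 369.120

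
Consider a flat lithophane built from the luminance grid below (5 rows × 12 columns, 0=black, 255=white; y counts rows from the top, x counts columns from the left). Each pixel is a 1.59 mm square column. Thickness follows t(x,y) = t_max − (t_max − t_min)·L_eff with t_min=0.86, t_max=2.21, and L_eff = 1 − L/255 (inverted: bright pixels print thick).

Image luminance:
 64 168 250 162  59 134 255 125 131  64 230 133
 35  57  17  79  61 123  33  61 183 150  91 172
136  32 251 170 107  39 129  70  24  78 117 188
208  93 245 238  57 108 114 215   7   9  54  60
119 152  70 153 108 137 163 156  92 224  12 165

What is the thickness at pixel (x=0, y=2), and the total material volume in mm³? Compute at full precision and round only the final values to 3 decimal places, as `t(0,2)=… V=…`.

span = t_max - t_min = 2.21 - 0.86 = 1.350
L(0,2) = 136, L_eff = 1 - 136/255 = 0.466667 (inverted)
t(0,2) = 2.21 - 1.350·0.466667 = 1.580
Σt over all 5·12 pixels = 151953/1700 ≈ 89.3841176
V = pitch²·Σt = 1.59²·151953/1700 = 225.972

t(0,2)=1.580 V=225.972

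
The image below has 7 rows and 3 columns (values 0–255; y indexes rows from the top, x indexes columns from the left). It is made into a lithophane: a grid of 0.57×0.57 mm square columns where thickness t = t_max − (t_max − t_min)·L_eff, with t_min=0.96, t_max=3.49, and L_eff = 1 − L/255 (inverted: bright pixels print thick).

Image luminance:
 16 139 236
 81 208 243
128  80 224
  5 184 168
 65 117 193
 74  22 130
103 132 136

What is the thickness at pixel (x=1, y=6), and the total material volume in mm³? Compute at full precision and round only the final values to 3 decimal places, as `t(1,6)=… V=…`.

t(1,6)=2.270 V=15.202

span = t_max - t_min = 3.49 - 0.96 = 2.530
L(1,6) = 132, L_eff = 1 - 132/255 = 0.482353 (inverted)
t(1,6) = 3.49 - 2.530·0.482353 = 2.270
Σt over all 7·3 pixels = 298283/6375 ≈ 46.7894902
V = pitch²·Σt = 0.57²·298283/6375 = 15.202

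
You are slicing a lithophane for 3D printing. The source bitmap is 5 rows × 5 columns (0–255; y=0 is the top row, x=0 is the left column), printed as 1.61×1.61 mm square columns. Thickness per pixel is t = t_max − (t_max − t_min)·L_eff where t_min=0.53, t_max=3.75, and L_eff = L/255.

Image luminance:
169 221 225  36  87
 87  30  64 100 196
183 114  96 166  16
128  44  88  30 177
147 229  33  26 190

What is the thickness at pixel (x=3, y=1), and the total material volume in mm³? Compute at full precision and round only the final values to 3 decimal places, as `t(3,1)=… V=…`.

span = t_max - t_min = 3.75 - 0.53 = 3.220
L(3,1) = 100, L_eff = 100/255 = 0.392157
t(3,1) = 3.75 - 3.220·0.392157 = 2.487
Σt over all 5·5 pixels = 1462621/25500 ≈ 57.3576863
V = pitch²·Σt = 1.61²·1462621/25500 = 148.677

t(3,1)=2.487 V=148.677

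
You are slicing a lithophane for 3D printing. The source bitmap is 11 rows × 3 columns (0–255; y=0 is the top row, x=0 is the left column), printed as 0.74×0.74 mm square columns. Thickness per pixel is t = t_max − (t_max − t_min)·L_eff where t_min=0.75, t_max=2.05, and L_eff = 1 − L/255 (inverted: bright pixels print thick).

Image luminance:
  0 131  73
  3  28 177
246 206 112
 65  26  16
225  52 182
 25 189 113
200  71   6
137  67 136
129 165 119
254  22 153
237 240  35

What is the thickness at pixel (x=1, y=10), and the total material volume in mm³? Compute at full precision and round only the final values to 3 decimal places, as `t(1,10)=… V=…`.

t(1,10)=1.974 V=24.273

span = t_max - t_min = 2.05 - 0.75 = 1.300
L(1,10) = 240, L_eff = 1 - 240/255 = 0.058824 (inverted)
t(1,10) = 2.05 - 1.300·0.058824 = 1.974
Σt over all 11·3 pixels = 15071/340 ≈ 44.3264706
V = pitch²·Σt = 0.74²·15071/340 = 24.273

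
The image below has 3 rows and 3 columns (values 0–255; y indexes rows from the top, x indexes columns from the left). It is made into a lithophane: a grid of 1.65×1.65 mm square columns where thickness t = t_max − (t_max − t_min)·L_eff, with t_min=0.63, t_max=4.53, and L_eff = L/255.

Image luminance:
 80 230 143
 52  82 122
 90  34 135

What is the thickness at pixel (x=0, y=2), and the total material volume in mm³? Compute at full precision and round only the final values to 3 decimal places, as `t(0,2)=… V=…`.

span = t_max - t_min = 4.53 - 0.63 = 3.900
L(0,2) = 90, L_eff = 90/255 = 0.352941
t(0,2) = 4.53 - 3.900·0.352941 = 3.154
Σt over all 3·3 pixels = 44141/1700 ≈ 25.9652941
V = pitch²·Σt = 1.65²·44141/1700 = 70.691

t(0,2)=3.154 V=70.691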